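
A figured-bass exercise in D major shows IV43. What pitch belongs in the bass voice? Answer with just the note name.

D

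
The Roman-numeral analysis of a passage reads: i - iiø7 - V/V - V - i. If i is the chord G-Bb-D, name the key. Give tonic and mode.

i is given as G-Bb-D — a minor triad with root G.
If G is scale degree 1 and the mode makes that degree carry a minor triad, the tonic is G and the mode is minor.

G minor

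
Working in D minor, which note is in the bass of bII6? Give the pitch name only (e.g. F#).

bII in D minor has root Eb; the chord is Eb-G-Bb.
The figure 6 means first inversion — the third is in the bass.

G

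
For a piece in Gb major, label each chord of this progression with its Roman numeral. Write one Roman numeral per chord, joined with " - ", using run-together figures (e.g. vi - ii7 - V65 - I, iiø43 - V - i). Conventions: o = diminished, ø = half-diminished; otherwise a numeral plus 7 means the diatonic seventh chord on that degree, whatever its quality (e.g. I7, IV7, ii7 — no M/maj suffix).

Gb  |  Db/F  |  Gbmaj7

I - V6 - I7

Gb has root Gb, degree 1 in Gb major, so I.
Db/F: major triad on Db = scale degree 5 → V6.
Gbmaj7 has root Gb, degree 1 in Gb major, so I7.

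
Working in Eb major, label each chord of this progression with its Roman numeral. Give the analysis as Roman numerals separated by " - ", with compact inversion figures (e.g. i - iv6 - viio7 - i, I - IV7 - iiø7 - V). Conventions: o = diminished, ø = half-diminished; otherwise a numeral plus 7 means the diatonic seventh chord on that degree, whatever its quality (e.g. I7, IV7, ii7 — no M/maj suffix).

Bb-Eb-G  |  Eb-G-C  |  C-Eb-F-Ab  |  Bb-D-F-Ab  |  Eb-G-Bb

I64 - vi6 - ii43 - V7 - I

Bb-Eb-G has root Eb, degree 1 in Eb major, so I64.
Eb-G-C: root C is the submediant; minor triad there is vi6.
C-Eb-F-Ab has root F, degree 2 in Eb major, so ii43.
Bb-D-F-Ab: root Bb is the dominant; dominant seventh chord there is V7.
Eb-G-Bb: root Eb is the tonic; major triad there is I.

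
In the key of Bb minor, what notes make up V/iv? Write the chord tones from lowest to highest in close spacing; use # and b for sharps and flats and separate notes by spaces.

Bb D F

The slash means an applied dominant: we want the dominant of iv. In Bb minor, iv is Eb minor, and its dominant is built on Bb.
Building a major triad on Bb gives Bb-D-F.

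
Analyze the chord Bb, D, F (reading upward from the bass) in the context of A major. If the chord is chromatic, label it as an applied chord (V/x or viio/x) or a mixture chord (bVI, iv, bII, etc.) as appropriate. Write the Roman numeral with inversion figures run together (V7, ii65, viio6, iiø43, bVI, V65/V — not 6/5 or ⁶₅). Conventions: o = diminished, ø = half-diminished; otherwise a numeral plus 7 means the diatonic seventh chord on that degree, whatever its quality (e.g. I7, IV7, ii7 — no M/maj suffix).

bII

Stacked in thirds the chord is Bb-D-F: a major triad on Bb.
Bb is the lowered second degree of A major (diatonic 2 would be B). This is the Neapolitan chord — a major triad on the lowered second degree.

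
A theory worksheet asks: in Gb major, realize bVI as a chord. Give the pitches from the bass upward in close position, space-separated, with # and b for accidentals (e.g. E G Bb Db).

Ebb Gb Bbb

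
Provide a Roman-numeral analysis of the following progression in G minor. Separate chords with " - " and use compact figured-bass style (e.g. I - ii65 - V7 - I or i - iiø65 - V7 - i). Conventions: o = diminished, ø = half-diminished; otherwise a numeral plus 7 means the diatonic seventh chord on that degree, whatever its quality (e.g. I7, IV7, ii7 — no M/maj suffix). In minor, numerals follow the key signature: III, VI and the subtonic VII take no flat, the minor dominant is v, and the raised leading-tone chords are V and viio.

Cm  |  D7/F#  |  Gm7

iv - V65 - i7

Cm: minor triad on C = scale degree 4 → iv.
D7/F#: dominant seventh chord on D = scale degree 5 → V65.
Gm7: root G is the tonic; minor seventh chord there is i7.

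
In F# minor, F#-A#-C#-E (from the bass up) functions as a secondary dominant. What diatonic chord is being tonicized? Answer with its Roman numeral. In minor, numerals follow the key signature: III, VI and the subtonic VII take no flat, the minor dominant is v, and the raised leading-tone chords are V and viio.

iv

The chord is a dominant seventh chord on F#.
A dominant resolves down a perfect fifth: F# → B. In F# minor, B is scale degree 4, i.e. iv.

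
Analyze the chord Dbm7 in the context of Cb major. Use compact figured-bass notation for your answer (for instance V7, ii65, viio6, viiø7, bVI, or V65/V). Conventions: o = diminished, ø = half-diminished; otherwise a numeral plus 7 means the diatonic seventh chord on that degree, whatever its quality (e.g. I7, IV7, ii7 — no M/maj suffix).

ii7

Stacked in thirds the chord is Db-Fb-Ab-Cb: a minor seventh chord on Db.
Db is scale degree 2 in Cb major, and a minor seventh chord on that degree is written ii7.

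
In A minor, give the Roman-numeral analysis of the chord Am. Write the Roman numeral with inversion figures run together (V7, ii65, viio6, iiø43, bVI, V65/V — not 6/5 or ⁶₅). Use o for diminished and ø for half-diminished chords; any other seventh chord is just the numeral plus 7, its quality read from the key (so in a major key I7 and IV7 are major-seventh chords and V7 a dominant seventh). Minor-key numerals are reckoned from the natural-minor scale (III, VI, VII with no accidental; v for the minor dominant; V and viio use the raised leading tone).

i

Stacked in thirds the chord is A-C-E: a minor triad on A.
In A minor, A is the tonic; the diatonic minor triad there is i.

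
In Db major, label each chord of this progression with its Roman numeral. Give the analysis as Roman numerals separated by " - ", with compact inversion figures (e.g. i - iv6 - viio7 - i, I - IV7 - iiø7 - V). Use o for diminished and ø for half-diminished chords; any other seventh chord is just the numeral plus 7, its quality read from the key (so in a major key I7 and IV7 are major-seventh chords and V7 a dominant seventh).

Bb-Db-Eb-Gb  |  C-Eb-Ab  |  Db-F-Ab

ii43 - V6 - I

Bb-Db-Eb-Gb: root Eb is the supertonic; minor seventh chord there is ii43.
C-Eb-Ab: root Ab is the dominant; major triad there is V6.
Db-F-Ab: major triad on Db = scale degree 1 → I.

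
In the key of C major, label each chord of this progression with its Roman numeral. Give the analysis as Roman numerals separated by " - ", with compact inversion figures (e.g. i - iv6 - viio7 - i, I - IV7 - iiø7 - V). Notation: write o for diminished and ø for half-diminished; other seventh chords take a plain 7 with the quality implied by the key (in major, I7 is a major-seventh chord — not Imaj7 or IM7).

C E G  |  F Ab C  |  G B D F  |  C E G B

I - iv - V7 - I7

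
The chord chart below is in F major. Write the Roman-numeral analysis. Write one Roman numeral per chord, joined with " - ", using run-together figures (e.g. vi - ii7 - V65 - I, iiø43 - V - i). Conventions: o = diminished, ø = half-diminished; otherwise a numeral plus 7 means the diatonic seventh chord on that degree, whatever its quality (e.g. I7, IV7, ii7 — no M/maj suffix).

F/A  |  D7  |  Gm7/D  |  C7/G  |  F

F/A: root F is the tonic; major triad there is I6.
D7: a dominant seventh chord on D, the applied dominant of ii → V7/ii.
Gm7/D: minor seventh chord on G = scale degree 2 → ii43.
C7/G has root C, degree 5 in F major, so V43.
F: root F is the tonic; major triad there is I.

I6 - V7/ii - ii43 - V43 - I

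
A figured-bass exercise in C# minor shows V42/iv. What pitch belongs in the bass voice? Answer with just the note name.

The applied chord V42/iv is rooted on C#: C#-E#-G#-B.
The figure 42 means third inversion — the seventh is in the bass.

B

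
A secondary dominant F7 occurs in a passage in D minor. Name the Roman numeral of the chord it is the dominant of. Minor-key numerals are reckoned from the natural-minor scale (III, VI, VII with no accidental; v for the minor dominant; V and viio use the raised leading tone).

The chord is a dominant seventh chord on F.
A dominant resolves down a perfect fifth: F → Bb. In D minor, Bb is scale degree 6, i.e. VI.

VI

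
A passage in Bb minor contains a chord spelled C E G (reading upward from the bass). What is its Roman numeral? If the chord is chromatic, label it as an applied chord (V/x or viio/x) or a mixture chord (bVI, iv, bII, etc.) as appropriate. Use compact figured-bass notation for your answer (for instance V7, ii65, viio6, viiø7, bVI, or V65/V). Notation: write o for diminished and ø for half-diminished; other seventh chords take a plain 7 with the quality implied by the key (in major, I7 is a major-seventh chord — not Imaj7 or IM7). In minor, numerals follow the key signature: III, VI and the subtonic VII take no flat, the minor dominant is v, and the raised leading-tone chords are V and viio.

V/V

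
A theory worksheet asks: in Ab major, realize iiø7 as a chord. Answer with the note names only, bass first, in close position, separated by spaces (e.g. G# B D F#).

Bb Db Fb Ab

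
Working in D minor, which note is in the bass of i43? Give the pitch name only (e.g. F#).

i in D minor has root D; the chord is D-F-A-C.
The figure 43 means second inversion — the fifth is in the bass.

A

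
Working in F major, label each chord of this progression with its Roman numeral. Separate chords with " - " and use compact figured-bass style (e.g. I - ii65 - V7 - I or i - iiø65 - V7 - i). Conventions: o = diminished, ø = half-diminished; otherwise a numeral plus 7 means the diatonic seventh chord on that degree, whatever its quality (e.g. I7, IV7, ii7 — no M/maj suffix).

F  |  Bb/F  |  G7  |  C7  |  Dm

I - IV64 - V7/V - V7 - vi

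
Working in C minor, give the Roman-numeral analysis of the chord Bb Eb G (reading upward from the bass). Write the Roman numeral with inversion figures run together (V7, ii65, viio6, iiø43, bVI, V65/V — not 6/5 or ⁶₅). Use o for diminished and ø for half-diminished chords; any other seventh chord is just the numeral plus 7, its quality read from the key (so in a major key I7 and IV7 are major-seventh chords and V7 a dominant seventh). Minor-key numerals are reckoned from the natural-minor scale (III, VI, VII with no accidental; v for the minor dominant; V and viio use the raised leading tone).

III64

The pitches Eb-G-Bb form a major triad rooted on Eb.
In C minor, Eb is the mediant; the diatonic major triad there is III.
With Bb in the bass the chord is in second inversion, so the figured bass is 64.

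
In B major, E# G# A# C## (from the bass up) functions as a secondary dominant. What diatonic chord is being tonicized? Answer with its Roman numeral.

The chord is a dominant seventh chord on A#.
A dominant resolves down a perfect fifth: A# → D#. In B major, D# is scale degree 3, i.e. iii.

iii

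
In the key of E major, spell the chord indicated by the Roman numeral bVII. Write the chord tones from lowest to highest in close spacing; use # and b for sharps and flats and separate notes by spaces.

bVII is a major triad on the lowered seventh degree (the subtonic), borrowed from the parallel minor. In E major that root is D.
So the chord is D-F#-A, a major triad.

D F# A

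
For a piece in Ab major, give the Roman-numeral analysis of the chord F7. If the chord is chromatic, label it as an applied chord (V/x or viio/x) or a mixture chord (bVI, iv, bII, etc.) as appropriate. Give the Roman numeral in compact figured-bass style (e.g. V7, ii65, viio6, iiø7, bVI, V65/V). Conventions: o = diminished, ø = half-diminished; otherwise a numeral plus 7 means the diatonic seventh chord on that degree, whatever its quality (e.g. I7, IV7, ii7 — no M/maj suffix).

V7/ii

The pitches F-A-C-Eb form a dominant seventh chord rooted on F.
F is not a diatonic chord root with this quality in Ab major, but it lies a perfect fifth above Bb (ii), so the chord functions as an applied dominant of ii.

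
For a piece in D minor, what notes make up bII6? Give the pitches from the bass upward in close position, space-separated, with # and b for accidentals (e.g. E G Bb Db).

G Bb Eb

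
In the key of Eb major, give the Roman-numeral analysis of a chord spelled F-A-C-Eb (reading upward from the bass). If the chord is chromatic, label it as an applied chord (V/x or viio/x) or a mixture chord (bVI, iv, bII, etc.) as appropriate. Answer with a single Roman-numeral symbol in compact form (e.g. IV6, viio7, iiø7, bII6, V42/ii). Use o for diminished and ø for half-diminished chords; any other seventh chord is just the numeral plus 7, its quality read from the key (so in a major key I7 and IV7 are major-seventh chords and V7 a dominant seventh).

V7/V

The pitches F-A-C-Eb form a dominant seventh chord rooted on F.
F is not a diatonic chord root with this quality in Eb major, but it lies a perfect fifth above Bb (V), so the chord functions as an applied dominant of V.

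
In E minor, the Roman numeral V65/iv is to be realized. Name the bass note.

The applied chord V65/iv is rooted on E: E-G#-B-D.
The figure 65 means first inversion — the third is in the bass.

G#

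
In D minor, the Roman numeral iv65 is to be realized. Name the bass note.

iv in D minor has root G; the chord is G-Bb-D-F.
The figure 65 means first inversion — the third is in the bass.

Bb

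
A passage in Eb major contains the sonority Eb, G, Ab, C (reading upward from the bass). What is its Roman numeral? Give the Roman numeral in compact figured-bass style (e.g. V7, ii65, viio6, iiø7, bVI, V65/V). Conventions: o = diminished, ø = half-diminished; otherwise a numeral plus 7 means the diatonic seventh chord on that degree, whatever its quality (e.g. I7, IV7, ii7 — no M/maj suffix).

IV43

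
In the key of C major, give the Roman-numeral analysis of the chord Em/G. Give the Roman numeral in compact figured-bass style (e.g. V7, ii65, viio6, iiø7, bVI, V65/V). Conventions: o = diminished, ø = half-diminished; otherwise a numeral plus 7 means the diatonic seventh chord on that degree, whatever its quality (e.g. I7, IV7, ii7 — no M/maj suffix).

The pitches E-G-B form a minor triad rooted on E.
E is scale degree 3 in C major, and a minor triad on that degree is written iii.
With G in the bass the chord is in first inversion, so the figured bass is 6.

iii6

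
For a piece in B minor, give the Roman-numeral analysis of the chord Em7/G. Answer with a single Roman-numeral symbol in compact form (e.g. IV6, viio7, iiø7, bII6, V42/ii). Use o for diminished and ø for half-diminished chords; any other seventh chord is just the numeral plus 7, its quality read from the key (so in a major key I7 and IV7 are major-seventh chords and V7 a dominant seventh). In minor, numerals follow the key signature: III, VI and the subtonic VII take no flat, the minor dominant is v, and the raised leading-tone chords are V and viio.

The pitches E-G-B-D form a minor seventh chord rooted on E.
In B minor, E is the subdominant; the diatonic minor seventh chord there is iv7.
With G in the bass the chord is in first inversion, so the figured bass is 65.

iv65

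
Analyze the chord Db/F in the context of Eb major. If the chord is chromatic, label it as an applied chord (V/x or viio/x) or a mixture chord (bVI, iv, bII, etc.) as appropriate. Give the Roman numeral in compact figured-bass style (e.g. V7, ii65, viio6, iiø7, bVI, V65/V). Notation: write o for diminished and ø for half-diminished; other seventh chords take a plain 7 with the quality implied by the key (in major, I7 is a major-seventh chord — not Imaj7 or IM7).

bVII6

Stacked in thirds the chord is Db-F-Ab: a major triad on Db.
Db is the lowered seventh degree of Eb major (diatonic 7 would be D). This is a major triad on the lowered seventh degree (the subtonic), borrowed from the parallel minor.
With F in the bass the chord is in first inversion, so the figured bass is 6.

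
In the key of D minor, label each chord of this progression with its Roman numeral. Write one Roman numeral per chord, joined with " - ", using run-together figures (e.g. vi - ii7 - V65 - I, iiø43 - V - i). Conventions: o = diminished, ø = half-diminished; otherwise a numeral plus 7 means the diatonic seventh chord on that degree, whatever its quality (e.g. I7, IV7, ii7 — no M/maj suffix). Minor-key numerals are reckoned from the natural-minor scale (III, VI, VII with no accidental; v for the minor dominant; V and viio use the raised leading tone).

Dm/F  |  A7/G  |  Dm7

Dm/F has root D, degree 1 in D minor, so i6.
A7/G: dominant seventh chord on A = scale degree 5 → V42.
Dm7 has root D, degree 1 in D minor, so i7.

i6 - V42 - i7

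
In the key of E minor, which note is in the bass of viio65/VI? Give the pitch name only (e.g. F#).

D

The applied chord viio65/VI is rooted on B: B-D-F-Ab.
The figure 65 means first inversion — the third is in the bass.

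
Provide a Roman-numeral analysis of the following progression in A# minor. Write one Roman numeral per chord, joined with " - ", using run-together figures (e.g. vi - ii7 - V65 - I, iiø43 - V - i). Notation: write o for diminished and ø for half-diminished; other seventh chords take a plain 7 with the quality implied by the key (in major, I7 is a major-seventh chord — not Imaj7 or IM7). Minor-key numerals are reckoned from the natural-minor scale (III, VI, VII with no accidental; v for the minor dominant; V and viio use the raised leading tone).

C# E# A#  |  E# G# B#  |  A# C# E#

C#-E#-A#: minor triad on A# = scale degree 1 → i6.
E#-G#-B#: root E# is the dominant; minor triad there is v.
A#-C#-E# has root A#, degree 1 in A# minor, so i.

i6 - v - i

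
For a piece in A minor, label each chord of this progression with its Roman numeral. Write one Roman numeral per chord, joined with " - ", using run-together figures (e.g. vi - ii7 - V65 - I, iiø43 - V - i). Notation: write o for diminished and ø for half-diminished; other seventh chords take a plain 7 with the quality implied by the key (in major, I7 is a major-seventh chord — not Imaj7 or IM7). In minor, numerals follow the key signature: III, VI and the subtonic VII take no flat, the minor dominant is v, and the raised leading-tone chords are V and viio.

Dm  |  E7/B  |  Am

iv - V43 - i

Dm: root D is the subdominant; minor triad there is iv.
E7/B: root E is the dominant; dominant seventh chord there is V43.
Am: minor triad on A = scale degree 1 → i.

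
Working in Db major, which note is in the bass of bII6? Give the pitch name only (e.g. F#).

bII in Db major has root Ebb; the chord is Ebb-Gb-Bbb.
The figure 6 means first inversion — the third is in the bass.

Gb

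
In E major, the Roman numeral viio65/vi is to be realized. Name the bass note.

D#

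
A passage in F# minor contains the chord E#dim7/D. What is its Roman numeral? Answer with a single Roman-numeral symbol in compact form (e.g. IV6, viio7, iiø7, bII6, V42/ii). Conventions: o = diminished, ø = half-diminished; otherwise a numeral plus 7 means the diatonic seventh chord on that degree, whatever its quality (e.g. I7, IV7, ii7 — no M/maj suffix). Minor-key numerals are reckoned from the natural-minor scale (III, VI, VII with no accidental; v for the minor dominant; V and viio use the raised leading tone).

The pitches E#-G#-B-D form a fully diminished seventh chord rooted on E#.
E# is scale degree 7 in F# minor, and a fully diminished seventh chord on that degree is written viio7.
With D in the bass the chord is in third inversion, so the figured bass is 42.

viio42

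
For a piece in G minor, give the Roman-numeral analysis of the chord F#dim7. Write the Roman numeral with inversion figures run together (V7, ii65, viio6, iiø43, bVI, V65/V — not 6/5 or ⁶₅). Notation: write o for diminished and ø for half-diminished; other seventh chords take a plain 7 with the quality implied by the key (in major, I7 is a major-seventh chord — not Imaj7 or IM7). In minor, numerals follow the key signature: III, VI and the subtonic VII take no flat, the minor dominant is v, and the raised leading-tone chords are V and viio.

Stacked in thirds the chord is F#-A-C-Eb: a fully diminished seventh chord on F#.
F# is scale degree 7 in G minor, and a fully diminished seventh chord on that degree is written viio7.

viio7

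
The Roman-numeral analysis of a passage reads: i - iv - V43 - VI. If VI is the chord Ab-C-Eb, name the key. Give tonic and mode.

VI is given as Ab-C-Eb — a major triad with root Ab.
If Ab is scale degree 6 and the mode makes that degree carry a major triad, the tonic is C and the mode is minor.

C minor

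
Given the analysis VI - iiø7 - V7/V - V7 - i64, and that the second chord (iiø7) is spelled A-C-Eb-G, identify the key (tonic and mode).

The chord Am7b5 is a half-diminished seventh chord rooted on A; its label is iiø7.
If A is scale degree 2 and the mode makes that degree carry a half-diminished seventh chord, the tonic is G and the mode is minor.

G minor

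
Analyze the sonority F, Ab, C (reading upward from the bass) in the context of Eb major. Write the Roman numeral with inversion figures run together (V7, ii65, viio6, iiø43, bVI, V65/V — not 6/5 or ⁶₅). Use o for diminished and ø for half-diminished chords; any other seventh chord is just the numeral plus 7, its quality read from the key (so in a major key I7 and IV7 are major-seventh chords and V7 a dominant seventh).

ii

The pitches F-Ab-C form a minor triad rooted on F.
In Eb major, F is the supertonic; the diatonic minor triad there is ii.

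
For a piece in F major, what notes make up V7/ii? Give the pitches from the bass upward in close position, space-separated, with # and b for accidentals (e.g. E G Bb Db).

The slash means an applied dominant: we want the dominant of ii. In F major, ii is G minor, and its dominant is built on D.
Building a dominant seventh chord on D gives D-F#-A-C.

D F# A C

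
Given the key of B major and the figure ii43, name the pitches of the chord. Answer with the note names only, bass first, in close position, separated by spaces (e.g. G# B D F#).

G# B C# E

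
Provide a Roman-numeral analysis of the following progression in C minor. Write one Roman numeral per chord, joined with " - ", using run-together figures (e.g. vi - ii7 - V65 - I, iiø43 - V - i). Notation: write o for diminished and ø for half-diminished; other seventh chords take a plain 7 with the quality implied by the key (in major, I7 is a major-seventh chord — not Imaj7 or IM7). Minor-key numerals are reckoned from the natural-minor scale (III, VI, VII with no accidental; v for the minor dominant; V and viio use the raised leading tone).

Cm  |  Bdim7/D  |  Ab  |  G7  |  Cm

Cm has root C, degree 1 in C minor, so i.
Bdim7/D: root B is the leading tone; fully diminished seventh chord there is viio65.
Ab has root Ab, degree 6 in C minor, so VI.
G7: dominant seventh chord on G = scale degree 5 → V7.
Cm has root C, degree 1 in C minor, so i.

i - viio65 - VI - V7 - i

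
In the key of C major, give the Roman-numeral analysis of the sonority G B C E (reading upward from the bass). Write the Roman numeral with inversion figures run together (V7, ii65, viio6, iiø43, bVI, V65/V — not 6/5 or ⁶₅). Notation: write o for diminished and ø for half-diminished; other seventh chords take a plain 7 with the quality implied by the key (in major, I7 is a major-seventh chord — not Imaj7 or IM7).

Stacked in thirds the chord is C-E-G-B: a major seventh chord on C.
C is scale degree 1 in C major, and a major seventh chord on that degree is written I7.
With G in the bass the chord is in second inversion, so the figured bass is 43.

I43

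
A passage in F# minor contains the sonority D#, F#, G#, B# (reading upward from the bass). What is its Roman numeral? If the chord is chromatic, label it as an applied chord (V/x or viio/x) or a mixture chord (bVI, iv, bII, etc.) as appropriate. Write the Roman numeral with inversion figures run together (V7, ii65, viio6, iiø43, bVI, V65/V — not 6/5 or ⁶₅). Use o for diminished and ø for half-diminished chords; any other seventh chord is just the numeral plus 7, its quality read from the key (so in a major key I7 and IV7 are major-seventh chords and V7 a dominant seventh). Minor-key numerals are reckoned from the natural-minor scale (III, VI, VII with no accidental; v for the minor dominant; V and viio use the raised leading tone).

V43/V

Stacked in thirds the chord is G#-B#-D#-F#: a dominant seventh chord on G#.
G# is not a diatonic chord root with this quality in F# minor, but it lies a perfect fifth above C# (V), so the chord functions as an applied dominant of V.
With D# in the bass the chord is in second inversion, so the figured bass is 43.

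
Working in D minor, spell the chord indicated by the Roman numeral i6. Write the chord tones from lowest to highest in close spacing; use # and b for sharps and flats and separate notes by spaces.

In D minor, the first degree is D, and the diatonic chord built there is a minor triad.
Stacking thirds from D gives D-F-A.
With the 6 figure the chord is in first inversion; from the bass F upward in close position it reads F-A-D.

F A D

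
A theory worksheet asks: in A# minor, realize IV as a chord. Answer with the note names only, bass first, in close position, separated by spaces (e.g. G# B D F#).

D# F## A#

IV is the major subdominant, borrowed from the parallel major. In A# minor that root is D#.
So the chord is D#-F##-A#.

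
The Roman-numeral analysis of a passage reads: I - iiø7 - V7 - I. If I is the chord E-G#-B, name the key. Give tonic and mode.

E major

The chord E is a major triad rooted on E; its label is I.
If E is scale degree 1 and the mode makes that degree carry a major triad, the tonic is E and the mode is major.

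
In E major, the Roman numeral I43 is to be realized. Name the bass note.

B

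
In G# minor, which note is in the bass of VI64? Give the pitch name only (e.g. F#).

B

VI in G# minor has root E; the chord is E-G#-B.
The figure 64 means second inversion — the fifth is in the bass.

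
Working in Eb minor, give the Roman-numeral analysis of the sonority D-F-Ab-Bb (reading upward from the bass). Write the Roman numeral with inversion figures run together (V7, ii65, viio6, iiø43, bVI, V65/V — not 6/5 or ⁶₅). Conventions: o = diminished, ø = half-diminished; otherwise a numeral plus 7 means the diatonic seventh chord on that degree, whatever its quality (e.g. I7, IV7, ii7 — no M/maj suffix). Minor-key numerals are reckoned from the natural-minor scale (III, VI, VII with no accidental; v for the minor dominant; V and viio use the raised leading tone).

V65

The pitches Bb-D-F-Ab form a dominant seventh chord rooted on Bb.
In Eb minor, Bb is the dominant; the diatonic dominant seventh chord there is V7.
With D in the bass the chord is in first inversion, so the figured bass is 65.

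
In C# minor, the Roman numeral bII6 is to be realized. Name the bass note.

F#

bII in C# minor has root D; the chord is D-F#-A.
The figure 6 means first inversion — the third is in the bass.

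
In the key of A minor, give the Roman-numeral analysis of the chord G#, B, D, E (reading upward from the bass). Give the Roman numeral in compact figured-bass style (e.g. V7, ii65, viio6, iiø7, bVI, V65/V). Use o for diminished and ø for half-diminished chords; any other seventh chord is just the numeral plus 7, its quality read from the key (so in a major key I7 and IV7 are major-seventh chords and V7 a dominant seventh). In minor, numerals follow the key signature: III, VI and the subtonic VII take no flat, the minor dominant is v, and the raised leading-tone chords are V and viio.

Stacked in thirds the chord is E-G#-B-D: a dominant seventh chord on E.
E is scale degree 5 in A minor, and a dominant seventh chord on that degree is written V7.
With G# in the bass the chord is in first inversion, so the figured bass is 65.

V65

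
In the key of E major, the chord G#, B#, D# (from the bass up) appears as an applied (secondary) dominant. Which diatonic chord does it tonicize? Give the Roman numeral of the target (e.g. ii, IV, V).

The chord is a major triad on G#.
A dominant resolves down a perfect fifth: G# → C#. In E major, C# is scale degree 6, i.e. vi.

vi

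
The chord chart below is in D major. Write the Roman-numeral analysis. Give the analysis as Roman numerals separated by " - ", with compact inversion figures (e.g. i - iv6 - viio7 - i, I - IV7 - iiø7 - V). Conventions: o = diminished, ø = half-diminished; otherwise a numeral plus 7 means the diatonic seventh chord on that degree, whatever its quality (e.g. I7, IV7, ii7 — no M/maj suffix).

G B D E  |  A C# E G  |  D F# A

G-B-D-E has root E, degree 2 in D major, so ii65.
A-C#-E-G has root A, degree 5 in D major, so V7.
D-F#-A: root D is the tonic; major triad there is I.

ii65 - V7 - I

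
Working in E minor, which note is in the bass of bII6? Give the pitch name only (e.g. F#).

bII in E minor has root F; the chord is F-A-C.
The figure 6 means first inversion — the third is in the bass.

A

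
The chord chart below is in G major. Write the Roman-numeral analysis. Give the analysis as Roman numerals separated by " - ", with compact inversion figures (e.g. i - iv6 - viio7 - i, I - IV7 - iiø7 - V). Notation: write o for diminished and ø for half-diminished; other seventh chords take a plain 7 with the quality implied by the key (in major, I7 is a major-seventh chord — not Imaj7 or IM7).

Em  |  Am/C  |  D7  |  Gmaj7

Em: minor triad on E = scale degree 6 → vi.
Am/C: root A is the supertonic; minor triad there is ii6.
D7: root D is the dominant; dominant seventh chord there is V7.
Gmaj7: root G is the tonic; major seventh chord there is I7.

vi - ii6 - V7 - I7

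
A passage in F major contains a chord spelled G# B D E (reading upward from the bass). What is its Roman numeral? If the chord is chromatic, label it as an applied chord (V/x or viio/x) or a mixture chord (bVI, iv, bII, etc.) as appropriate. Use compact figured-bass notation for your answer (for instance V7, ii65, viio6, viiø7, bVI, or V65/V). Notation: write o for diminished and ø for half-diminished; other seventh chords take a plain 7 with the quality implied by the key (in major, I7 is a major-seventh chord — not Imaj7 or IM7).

V65/iii

The pitches E-G#-B-D form a dominant seventh chord rooted on E.
E is not a diatonic chord root with this quality in F major, but it lies a perfect fifth above A (iii), so the chord functions as an applied dominant of iii.
With G# in the bass the chord is in first inversion, so the figured bass is 65.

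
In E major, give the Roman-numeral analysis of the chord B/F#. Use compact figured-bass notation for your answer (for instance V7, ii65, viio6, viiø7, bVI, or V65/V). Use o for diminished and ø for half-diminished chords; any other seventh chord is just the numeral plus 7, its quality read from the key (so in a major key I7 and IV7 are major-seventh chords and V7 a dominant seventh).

V64

The pitches B-D#-F# form a major triad rooted on B.
B is scale degree 5 in E major, and a major triad on that degree is written V.
With F# in the bass the chord is in second inversion, so the figured bass is 64.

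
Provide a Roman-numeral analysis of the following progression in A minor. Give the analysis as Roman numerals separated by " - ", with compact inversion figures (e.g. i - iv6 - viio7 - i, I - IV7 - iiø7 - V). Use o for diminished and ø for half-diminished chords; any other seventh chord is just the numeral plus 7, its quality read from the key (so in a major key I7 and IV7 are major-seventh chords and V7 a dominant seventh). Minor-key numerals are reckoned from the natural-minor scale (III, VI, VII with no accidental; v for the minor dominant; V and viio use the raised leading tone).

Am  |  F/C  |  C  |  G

i - VI64 - III - VII

Am: root A is the tonic; minor triad there is i.
F/C: root F is the submediant; major triad there is VI64.
C has root C, degree 3 in A minor, so III.
G: root G is the subtonic; major triad there is VII.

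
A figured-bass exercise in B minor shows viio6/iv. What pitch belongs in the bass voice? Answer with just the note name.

F#

The applied chord viio6/iv is rooted on D#: D#-F#-A.
The figure 6 means first inversion — the third is in the bass.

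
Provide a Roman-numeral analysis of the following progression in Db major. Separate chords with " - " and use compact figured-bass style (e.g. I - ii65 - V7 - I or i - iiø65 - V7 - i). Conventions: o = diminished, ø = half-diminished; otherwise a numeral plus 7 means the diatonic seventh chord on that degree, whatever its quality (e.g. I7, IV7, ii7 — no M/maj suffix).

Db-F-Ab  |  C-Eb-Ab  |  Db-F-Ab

Db-F-Ab: major triad on Db = scale degree 1 → I.
C-Eb-Ab: root Ab is the dominant; major triad there is V6.
Db-F-Ab: major triad on Db = scale degree 1 → I.

I - V6 - I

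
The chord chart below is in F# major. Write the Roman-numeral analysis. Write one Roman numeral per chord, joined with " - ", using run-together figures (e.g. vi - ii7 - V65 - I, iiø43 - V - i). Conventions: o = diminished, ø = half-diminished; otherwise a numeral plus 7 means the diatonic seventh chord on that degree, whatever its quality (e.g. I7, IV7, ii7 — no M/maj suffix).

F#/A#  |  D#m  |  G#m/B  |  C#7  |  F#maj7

I6 - vi - ii6 - V7 - I7

F#/A#: major triad on F# = scale degree 1 → I6.
D#m: minor triad on D# = scale degree 6 → vi.
G#m/B: root G# is the supertonic; minor triad there is ii6.
C#7: root C# is the dominant; dominant seventh chord there is V7.
F#maj7 has root F#, degree 1 in F# major, so I7.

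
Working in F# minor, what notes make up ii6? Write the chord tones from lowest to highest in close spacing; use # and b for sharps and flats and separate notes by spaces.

B D# G#

Scale degree 2 in F# minor is G#; here the chord built on it is altered to a minor triad. ii6 is the minor supertonic, borrowed from the parallel major (the Dorian ii).
So the chord is G#-B-D#, a minor triad.
The figured bass 6 indicates first inversion, placing the third (B) in the bass: B-D#-G#.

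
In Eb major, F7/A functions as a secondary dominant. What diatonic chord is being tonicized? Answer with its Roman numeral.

The chord is a dominant seventh chord on F.
A dominant resolves down a perfect fifth: F → Bb. In Eb major, Bb is scale degree 5, i.e. V.

V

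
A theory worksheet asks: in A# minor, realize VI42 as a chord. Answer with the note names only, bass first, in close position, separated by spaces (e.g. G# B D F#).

The numeral's case and figure indicate a major seventh chord. In A# minor its root, the submediant, is F#.
Stacking thirds from F# gives F#-A#-C#-E#.
With the 42 figure the chord is in third inversion; from the bass E# upward in close position it reads E#-F#-A#-C#.

E# F# A# C#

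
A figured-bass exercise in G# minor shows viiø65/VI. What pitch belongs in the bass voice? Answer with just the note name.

F#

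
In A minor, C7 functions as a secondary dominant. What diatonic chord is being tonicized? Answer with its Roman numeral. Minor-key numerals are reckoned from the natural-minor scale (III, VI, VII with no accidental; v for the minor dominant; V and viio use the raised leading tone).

VI

The chord is a dominant seventh chord on C.
A dominant resolves down a perfect fifth: C → F. In A minor, F is scale degree 6, i.e. VI.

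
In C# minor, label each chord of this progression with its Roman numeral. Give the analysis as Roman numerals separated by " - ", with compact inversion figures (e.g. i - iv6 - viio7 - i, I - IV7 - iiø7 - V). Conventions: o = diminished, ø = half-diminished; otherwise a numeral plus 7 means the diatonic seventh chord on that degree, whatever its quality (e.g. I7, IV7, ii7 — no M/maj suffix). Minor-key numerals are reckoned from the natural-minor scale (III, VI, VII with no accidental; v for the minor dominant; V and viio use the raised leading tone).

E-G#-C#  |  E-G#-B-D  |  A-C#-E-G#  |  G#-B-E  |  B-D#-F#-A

E-G#-C#: root C# is the tonic; minor triad there is i6.
E-G#-B-D is the secondary dominant of VI (dominant seventh chord on E): V7/VI.
A-C#-E-G# has root A, degree 6 in C# minor, so VI7.
G#-B-E has root E, degree 3 in C# minor, so III6.
B-D#-F#-A: root B is the subtonic; dominant seventh chord there is VII7.

i6 - V7/VI - VI7 - III6 - VII7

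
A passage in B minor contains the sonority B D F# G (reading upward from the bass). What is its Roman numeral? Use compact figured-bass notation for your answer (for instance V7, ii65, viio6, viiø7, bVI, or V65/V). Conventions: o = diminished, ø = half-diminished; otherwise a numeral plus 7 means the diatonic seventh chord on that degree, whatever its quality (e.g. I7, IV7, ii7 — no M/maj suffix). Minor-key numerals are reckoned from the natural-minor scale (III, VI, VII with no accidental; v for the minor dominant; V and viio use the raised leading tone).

The pitches G-B-D-F# form a major seventh chord rooted on G.
G is scale degree 6 in B minor, and a major seventh chord on that degree is written VI7.
With B in the bass the chord is in first inversion, so the figured bass is 65.

VI65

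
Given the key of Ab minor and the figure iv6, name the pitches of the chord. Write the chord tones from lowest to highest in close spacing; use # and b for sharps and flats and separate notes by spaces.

In Ab minor, the subdominant is Db, and the diatonic chord built there is a minor triad.
Stacking thirds from Db gives Db-Fb-Ab.
With the 6 figure the chord is in first inversion; from the bass Fb upward in close position it reads Fb-Ab-Db.

Fb Ab Db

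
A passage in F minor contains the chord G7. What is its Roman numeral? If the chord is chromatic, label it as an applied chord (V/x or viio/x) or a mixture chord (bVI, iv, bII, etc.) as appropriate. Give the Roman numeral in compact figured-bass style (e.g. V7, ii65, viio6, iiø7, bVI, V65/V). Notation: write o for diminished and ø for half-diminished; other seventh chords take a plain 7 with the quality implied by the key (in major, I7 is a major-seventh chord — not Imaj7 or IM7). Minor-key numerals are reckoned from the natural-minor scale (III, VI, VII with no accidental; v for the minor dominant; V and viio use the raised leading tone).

V7/V

Stacked in thirds the chord is G-B-D-F: a dominant seventh chord on G.
G is not a diatonic chord root with this quality in F minor, but it lies a perfect fifth above C (V), so the chord functions as an applied dominant of V.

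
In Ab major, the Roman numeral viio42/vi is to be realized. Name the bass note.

The applied chord viio42/vi is rooted on E: E-G-Bb-Db.
The figure 42 means third inversion — the seventh is in the bass.

Db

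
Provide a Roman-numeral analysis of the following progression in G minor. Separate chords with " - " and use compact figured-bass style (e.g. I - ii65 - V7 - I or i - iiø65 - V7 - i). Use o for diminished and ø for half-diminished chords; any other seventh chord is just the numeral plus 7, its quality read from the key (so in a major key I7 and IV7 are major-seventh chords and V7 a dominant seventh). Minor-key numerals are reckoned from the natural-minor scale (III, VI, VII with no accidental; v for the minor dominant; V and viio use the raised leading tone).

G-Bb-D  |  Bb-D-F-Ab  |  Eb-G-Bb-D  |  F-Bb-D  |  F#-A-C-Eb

i - V7/VI - VI7 - III64 - viio7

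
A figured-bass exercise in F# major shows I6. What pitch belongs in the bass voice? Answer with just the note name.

A#

I in F# major has root F#; the chord is F#-A#-C#.
The figure 6 means first inversion — the third is in the bass.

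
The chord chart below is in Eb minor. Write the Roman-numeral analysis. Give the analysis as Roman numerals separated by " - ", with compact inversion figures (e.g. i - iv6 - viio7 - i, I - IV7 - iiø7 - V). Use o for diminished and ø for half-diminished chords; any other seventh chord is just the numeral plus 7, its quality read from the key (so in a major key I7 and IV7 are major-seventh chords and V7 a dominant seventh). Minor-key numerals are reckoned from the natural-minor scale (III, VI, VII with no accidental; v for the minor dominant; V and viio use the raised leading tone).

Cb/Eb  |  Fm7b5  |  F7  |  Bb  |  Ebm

VI6 - iiø7 - V7/V - V - i

Cb/Eb: root Cb is the submediant; major triad there is VI6.
Fm7b5 has root F, degree 2 in Eb minor, so iiø7.
F7 is the secondary dominant of V (dominant seventh chord on F): V7/V.
Bb: root Bb is the dominant; major triad there is V.
Ebm: root Eb is the tonic; minor triad there is i.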